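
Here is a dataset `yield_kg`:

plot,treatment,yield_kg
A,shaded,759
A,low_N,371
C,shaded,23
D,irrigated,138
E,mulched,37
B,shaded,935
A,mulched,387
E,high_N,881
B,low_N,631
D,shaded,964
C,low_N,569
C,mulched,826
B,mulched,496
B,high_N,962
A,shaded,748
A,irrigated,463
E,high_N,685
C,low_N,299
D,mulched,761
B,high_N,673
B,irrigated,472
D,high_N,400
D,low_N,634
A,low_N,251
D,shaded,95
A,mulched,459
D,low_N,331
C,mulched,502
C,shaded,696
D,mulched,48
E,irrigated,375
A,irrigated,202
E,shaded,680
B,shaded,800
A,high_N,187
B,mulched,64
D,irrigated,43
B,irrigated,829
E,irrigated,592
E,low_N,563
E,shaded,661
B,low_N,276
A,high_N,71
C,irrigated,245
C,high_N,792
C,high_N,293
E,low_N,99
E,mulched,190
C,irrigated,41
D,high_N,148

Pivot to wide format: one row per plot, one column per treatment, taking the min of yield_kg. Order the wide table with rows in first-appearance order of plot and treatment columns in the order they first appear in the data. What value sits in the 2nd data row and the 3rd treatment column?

41

With rows in first-appearance order of plot, row 2 is plot=C. treatment columns in first-appearance order: shaded, low_N, irrigated, mulched, high_N; column 3 is irrigated.
Long rows with plot=C, treatment=irrigated: min(245, 41) = 41.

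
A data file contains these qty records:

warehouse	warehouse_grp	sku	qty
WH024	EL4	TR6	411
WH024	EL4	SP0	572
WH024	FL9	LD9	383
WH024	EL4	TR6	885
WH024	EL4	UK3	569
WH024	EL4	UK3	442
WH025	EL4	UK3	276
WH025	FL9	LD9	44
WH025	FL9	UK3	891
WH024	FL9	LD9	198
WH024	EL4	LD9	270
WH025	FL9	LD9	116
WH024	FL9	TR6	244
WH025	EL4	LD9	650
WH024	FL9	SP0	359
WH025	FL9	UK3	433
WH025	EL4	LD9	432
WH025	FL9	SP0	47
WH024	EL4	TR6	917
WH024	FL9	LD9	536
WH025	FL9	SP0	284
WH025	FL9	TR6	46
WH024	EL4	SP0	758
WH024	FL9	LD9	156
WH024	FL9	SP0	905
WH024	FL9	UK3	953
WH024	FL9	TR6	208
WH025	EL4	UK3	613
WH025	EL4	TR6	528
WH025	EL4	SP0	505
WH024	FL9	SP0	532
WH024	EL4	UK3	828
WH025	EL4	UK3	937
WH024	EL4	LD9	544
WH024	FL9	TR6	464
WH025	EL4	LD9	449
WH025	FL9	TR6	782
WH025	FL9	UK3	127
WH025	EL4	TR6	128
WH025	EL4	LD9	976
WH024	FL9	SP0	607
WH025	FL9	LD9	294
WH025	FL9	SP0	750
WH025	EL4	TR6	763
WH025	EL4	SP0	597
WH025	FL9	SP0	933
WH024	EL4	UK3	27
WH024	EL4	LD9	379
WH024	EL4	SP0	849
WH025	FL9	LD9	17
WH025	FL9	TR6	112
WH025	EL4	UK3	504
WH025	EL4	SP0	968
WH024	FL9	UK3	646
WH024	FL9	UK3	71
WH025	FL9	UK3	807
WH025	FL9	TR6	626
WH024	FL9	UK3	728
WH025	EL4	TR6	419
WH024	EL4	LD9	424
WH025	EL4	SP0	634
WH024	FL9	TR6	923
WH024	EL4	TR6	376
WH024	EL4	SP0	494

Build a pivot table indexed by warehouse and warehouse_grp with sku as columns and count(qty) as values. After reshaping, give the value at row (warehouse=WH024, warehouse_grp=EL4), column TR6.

Rows with warehouse=WH024, warehouse_grp=EL4 and sku=TR6: qty values are 411, 885, 917, 376.
4 rows match — count = 4.

4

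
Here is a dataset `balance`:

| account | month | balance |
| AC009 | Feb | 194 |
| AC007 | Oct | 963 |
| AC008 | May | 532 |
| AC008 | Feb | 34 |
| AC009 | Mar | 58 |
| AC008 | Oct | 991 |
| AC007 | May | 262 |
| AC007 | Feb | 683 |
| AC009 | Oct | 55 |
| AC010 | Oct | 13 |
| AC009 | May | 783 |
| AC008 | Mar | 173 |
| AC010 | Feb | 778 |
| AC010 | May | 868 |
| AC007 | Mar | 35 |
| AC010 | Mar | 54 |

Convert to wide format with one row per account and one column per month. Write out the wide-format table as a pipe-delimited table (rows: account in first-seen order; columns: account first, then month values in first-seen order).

Columns: account plus the 4 distinct month values (Feb, Oct, May, Mar).
For example, row AC009 column Feb takes balance=194 from the long row (AC009, Feb).

| account | Feb | Oct | May | Mar |
| AC009 | 194 | 55 | 783 | 58 |
| AC007 | 683 | 963 | 262 | 35 |
| AC008 | 34 | 991 | 532 | 173 |
| AC010 | 778 | 13 | 868 | 54 |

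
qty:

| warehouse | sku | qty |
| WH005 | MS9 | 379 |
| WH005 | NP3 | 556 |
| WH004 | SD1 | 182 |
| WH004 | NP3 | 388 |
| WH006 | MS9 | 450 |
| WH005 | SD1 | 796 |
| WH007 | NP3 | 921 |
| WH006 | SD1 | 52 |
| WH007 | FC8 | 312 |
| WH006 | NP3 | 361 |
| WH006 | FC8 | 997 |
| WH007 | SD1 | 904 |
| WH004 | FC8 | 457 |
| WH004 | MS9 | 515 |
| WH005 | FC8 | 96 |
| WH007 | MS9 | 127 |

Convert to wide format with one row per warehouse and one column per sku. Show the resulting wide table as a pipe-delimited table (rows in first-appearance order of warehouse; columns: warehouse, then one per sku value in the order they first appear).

Columns: warehouse plus the 4 distinct sku values (MS9, NP3, SD1, FC8).
For example, row WH005 column MS9 takes qty=379 from the long row (WH005, MS9).

| warehouse | MS9 | NP3 | SD1 | FC8 |
| WH005 | 379 | 556 | 796 | 96 |
| WH004 | 515 | 388 | 182 | 457 |
| WH006 | 450 | 361 | 52 | 997 |
| WH007 | 127 | 921 | 904 | 312 |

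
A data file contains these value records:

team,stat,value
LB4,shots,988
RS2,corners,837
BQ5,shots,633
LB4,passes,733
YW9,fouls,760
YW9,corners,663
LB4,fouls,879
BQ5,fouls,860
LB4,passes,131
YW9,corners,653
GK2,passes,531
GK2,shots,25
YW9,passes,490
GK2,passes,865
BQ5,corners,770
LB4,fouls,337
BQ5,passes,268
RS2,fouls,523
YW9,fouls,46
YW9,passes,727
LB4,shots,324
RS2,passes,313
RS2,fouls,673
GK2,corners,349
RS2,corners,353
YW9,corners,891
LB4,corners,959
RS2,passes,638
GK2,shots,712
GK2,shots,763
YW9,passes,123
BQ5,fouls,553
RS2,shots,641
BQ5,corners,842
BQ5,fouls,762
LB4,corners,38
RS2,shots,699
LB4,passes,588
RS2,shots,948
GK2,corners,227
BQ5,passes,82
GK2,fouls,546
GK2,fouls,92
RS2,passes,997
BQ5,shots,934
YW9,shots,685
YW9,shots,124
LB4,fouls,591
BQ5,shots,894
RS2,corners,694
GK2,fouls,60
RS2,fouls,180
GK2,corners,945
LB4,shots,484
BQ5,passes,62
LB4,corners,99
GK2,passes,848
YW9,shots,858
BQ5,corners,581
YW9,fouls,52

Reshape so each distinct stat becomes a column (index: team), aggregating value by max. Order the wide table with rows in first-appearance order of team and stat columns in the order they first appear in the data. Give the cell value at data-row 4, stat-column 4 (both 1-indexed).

With rows in first-appearance order of team, row 4 is team=YW9. stat columns in first-appearance order: shots, corners, passes, fouls; column 4 is fouls.
Long rows with team=YW9, stat=fouls: max(760, 46, 52) = 760.

760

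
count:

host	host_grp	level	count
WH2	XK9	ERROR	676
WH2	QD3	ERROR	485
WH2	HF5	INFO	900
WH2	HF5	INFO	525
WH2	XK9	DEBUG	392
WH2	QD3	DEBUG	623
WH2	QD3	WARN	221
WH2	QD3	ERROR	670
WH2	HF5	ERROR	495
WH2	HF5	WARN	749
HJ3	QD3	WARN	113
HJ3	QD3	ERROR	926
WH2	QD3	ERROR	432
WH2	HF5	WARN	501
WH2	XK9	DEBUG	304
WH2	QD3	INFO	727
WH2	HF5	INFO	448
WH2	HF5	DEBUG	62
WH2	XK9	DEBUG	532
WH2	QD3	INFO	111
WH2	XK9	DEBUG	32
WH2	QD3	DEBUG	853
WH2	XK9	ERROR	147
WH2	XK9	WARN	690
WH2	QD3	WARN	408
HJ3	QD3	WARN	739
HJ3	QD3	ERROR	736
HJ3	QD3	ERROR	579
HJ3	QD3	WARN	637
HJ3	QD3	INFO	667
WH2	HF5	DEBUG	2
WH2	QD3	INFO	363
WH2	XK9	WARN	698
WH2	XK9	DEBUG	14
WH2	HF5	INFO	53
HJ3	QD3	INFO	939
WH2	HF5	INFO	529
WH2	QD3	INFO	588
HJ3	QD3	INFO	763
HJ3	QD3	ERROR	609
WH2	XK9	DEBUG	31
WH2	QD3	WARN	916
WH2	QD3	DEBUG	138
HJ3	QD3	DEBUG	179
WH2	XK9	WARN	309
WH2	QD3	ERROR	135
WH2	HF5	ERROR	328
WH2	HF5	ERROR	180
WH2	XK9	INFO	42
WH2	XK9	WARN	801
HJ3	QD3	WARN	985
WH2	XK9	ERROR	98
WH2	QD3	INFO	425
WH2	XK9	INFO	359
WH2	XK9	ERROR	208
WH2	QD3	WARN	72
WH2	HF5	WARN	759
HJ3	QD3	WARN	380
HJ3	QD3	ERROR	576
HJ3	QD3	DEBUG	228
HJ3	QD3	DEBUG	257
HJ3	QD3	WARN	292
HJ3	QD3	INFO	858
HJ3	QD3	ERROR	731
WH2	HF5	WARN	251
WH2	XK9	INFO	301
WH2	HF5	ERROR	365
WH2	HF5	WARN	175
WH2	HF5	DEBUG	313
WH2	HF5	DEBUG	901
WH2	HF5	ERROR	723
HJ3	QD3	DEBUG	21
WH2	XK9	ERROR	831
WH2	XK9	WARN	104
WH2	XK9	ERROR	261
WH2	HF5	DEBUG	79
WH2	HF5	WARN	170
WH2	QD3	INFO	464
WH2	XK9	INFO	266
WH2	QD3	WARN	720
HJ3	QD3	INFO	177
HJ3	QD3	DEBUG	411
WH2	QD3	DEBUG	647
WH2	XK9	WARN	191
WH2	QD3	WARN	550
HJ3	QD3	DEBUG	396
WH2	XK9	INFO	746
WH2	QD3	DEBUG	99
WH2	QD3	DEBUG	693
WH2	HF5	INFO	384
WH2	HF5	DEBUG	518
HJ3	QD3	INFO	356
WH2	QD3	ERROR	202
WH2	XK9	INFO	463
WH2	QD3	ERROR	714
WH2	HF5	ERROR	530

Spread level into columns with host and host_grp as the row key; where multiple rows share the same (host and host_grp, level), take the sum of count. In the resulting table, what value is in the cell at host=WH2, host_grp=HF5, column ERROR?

2621

Rows with host=WH2, host_grp=HF5 and level=ERROR: count values are 495, 328, 180, 365, 723, 530.
495 + 328 + 180 + 365 + 723 + 530 = 2621.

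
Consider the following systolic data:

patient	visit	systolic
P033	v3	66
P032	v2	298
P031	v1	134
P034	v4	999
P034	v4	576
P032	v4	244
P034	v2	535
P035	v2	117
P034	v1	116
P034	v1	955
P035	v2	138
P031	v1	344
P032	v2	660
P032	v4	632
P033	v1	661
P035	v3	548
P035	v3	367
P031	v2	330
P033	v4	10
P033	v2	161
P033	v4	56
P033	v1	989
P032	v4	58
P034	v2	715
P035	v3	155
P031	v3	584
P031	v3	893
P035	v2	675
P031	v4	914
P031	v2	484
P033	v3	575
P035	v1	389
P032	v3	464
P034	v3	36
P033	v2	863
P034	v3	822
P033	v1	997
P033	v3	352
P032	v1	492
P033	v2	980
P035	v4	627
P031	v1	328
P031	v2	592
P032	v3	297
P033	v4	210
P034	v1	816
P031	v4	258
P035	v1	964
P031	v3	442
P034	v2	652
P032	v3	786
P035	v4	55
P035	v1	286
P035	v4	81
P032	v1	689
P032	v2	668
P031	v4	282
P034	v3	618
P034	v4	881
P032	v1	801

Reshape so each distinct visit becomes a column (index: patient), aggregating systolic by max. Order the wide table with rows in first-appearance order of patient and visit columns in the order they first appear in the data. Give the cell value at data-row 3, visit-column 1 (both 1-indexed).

With rows in first-appearance order of patient, row 3 is patient=P031. visit columns in first-appearance order: v3, v2, v1, v4; column 1 is v3.
Long rows with patient=P031, visit=v3: max(584, 893, 442) = 893.

893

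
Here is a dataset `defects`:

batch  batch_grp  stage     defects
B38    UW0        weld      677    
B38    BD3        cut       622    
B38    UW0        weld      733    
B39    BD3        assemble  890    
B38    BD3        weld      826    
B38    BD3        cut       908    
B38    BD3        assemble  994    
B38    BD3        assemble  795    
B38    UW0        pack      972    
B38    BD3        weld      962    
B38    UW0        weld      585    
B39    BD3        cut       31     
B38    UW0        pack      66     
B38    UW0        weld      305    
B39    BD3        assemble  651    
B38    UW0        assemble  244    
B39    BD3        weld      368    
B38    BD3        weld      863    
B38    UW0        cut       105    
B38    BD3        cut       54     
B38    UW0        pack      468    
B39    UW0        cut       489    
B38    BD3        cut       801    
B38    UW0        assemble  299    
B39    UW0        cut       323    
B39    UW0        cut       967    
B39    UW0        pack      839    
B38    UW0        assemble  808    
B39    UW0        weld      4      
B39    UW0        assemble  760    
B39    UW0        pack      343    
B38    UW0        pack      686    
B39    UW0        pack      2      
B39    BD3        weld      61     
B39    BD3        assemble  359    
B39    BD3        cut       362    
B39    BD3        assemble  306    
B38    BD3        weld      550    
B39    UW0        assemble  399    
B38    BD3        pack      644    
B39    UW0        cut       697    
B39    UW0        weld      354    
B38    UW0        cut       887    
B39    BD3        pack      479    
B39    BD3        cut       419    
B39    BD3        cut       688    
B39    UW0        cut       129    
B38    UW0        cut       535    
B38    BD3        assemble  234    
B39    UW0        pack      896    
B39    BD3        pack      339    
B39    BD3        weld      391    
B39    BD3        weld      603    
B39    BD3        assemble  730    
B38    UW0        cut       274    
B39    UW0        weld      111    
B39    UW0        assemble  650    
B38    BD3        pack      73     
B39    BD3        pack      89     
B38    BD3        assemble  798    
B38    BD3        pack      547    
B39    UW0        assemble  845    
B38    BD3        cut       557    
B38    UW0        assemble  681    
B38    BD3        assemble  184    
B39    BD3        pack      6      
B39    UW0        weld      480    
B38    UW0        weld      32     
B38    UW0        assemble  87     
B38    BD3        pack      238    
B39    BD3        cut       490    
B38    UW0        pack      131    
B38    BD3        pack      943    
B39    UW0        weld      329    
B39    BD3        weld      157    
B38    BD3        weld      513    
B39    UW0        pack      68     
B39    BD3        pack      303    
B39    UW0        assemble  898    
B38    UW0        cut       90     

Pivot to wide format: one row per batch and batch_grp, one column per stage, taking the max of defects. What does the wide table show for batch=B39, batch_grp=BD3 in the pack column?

479

Rows with batch=B39, batch_grp=BD3 and stage=pack: defects values are 479, 339, 89, 6, 303.
max(479, 339, 89, 6, 303) = 479.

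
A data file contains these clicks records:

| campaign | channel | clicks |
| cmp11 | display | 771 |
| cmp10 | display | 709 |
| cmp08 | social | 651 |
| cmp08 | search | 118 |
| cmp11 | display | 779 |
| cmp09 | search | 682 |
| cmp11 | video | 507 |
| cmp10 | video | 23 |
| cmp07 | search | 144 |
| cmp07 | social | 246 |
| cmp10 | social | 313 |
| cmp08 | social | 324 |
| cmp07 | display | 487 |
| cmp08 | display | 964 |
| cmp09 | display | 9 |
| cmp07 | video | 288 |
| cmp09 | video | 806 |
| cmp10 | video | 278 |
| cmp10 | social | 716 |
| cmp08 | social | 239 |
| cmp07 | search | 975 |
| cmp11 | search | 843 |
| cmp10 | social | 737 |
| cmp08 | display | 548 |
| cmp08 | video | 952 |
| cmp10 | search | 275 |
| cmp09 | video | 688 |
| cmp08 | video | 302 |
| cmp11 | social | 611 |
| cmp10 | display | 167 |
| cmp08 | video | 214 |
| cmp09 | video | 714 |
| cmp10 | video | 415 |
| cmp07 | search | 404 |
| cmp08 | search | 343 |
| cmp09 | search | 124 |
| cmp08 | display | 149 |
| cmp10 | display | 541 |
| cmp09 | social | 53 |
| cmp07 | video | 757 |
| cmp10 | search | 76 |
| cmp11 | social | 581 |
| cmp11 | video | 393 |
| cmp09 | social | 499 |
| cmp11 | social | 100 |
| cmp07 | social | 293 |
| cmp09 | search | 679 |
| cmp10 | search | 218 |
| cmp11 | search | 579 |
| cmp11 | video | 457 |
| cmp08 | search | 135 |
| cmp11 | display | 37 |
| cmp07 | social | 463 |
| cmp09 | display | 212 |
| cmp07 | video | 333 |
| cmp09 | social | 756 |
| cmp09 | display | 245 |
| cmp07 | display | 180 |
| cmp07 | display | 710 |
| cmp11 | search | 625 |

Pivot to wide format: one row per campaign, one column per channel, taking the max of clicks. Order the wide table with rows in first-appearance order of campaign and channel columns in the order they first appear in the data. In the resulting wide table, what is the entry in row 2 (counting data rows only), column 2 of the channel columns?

With rows in first-appearance order of campaign, row 2 is campaign=cmp10. channel columns in first-appearance order: display, social, search, video; column 2 is social.
Long rows with campaign=cmp10, channel=social: max(313, 716, 737) = 737.

737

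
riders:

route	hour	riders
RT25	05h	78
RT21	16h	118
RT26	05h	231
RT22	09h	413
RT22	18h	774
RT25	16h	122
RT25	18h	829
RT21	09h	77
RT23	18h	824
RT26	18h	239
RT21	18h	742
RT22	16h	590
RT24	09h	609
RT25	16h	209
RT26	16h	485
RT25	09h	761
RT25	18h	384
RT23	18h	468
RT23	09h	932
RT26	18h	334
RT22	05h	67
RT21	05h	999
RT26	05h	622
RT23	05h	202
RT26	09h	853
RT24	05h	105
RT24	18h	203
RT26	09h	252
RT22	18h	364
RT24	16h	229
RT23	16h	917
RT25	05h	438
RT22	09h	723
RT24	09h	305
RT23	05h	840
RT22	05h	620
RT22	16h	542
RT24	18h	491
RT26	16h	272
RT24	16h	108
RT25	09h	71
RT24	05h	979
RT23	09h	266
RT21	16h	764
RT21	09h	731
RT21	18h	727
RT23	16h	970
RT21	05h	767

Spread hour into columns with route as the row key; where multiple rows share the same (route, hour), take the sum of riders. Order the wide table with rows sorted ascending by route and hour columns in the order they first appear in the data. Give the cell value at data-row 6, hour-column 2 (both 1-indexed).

With rows sorted ascending by route, row 6 is route=RT26. hour columns in first-appearance order: 05h, 16h, 09h, 18h; column 2 is 16h.
Long rows with route=RT26, hour=16h: 485 + 272 = 757.

757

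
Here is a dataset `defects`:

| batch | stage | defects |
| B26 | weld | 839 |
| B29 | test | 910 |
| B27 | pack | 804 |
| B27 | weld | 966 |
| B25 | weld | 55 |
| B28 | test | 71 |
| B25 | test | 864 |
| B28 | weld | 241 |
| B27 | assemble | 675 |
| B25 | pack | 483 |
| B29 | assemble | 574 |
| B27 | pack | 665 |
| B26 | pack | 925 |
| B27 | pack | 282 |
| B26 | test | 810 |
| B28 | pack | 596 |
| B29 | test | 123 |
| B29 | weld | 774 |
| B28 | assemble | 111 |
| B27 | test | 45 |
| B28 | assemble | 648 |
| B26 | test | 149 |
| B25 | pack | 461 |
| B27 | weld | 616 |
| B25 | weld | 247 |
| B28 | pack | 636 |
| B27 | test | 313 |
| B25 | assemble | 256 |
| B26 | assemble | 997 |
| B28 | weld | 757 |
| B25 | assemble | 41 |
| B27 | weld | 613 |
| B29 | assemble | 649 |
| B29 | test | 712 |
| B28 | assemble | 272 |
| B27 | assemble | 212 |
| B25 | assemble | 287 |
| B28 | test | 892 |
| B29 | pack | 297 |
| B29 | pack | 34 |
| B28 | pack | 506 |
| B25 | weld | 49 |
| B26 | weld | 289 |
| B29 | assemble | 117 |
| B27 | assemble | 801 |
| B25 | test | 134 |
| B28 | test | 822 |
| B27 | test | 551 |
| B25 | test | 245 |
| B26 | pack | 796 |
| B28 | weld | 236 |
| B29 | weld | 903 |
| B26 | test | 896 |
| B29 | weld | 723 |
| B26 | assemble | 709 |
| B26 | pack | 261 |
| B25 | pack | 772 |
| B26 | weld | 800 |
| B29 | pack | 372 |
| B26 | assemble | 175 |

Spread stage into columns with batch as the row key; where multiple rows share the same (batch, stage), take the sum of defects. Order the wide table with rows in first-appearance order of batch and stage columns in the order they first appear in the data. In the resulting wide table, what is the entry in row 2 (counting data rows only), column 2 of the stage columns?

With rows in first-appearance order of batch, row 2 is batch=B29. stage columns in first-appearance order: weld, test, pack, assemble; column 2 is test.
Long rows with batch=B29, stage=test: 910 + 123 + 712 = 1745.

1745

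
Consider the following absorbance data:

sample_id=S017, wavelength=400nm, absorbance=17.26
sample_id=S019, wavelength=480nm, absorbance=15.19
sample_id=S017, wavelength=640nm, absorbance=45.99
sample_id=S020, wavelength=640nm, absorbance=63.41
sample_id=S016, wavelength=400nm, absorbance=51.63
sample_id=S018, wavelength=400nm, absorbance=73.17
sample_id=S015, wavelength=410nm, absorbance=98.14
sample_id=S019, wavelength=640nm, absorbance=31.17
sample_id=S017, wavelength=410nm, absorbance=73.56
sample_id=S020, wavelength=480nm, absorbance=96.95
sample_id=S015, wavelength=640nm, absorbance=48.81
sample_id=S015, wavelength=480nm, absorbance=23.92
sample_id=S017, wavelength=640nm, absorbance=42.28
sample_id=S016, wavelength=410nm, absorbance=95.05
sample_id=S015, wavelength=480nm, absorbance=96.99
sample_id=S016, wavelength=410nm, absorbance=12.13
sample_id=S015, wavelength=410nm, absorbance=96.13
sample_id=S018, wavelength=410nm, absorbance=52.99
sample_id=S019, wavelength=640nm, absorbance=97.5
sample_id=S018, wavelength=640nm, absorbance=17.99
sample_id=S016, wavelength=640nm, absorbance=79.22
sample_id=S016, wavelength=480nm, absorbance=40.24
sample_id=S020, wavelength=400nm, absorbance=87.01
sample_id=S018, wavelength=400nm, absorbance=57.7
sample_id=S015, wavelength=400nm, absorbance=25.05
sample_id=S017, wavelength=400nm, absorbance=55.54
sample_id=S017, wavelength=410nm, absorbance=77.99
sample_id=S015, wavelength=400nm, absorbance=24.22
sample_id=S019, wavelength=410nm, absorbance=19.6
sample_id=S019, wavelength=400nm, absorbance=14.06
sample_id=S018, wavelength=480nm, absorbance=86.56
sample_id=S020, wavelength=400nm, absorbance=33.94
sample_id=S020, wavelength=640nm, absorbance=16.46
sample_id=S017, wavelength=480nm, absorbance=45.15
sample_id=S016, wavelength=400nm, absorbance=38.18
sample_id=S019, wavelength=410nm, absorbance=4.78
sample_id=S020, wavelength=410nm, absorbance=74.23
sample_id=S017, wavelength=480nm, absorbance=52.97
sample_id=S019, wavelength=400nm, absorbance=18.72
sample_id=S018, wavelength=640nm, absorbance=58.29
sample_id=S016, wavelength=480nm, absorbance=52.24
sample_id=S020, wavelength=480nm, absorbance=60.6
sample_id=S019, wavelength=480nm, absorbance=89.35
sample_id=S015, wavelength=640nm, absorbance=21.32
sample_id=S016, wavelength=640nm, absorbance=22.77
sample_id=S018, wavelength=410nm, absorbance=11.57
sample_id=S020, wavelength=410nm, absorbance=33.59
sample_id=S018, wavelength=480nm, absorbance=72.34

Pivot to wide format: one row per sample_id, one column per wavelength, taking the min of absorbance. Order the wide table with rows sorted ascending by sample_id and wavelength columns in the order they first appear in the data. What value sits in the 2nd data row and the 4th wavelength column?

With rows sorted ascending by sample_id, row 2 is sample_id=S016. wavelength columns in first-appearance order: 400nm, 480nm, 640nm, 410nm; column 4 is 410nm.
Long rows with sample_id=S016, wavelength=410nm: min(95.05, 12.13) = 12.13.

12.13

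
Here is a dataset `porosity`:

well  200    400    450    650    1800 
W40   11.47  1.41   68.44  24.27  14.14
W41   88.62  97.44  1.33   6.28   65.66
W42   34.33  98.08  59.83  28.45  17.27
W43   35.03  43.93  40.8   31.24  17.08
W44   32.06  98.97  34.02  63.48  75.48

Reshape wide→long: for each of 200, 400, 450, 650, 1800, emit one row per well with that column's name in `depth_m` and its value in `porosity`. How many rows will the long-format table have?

25

5 well values × 5 melted columns = 25 rows.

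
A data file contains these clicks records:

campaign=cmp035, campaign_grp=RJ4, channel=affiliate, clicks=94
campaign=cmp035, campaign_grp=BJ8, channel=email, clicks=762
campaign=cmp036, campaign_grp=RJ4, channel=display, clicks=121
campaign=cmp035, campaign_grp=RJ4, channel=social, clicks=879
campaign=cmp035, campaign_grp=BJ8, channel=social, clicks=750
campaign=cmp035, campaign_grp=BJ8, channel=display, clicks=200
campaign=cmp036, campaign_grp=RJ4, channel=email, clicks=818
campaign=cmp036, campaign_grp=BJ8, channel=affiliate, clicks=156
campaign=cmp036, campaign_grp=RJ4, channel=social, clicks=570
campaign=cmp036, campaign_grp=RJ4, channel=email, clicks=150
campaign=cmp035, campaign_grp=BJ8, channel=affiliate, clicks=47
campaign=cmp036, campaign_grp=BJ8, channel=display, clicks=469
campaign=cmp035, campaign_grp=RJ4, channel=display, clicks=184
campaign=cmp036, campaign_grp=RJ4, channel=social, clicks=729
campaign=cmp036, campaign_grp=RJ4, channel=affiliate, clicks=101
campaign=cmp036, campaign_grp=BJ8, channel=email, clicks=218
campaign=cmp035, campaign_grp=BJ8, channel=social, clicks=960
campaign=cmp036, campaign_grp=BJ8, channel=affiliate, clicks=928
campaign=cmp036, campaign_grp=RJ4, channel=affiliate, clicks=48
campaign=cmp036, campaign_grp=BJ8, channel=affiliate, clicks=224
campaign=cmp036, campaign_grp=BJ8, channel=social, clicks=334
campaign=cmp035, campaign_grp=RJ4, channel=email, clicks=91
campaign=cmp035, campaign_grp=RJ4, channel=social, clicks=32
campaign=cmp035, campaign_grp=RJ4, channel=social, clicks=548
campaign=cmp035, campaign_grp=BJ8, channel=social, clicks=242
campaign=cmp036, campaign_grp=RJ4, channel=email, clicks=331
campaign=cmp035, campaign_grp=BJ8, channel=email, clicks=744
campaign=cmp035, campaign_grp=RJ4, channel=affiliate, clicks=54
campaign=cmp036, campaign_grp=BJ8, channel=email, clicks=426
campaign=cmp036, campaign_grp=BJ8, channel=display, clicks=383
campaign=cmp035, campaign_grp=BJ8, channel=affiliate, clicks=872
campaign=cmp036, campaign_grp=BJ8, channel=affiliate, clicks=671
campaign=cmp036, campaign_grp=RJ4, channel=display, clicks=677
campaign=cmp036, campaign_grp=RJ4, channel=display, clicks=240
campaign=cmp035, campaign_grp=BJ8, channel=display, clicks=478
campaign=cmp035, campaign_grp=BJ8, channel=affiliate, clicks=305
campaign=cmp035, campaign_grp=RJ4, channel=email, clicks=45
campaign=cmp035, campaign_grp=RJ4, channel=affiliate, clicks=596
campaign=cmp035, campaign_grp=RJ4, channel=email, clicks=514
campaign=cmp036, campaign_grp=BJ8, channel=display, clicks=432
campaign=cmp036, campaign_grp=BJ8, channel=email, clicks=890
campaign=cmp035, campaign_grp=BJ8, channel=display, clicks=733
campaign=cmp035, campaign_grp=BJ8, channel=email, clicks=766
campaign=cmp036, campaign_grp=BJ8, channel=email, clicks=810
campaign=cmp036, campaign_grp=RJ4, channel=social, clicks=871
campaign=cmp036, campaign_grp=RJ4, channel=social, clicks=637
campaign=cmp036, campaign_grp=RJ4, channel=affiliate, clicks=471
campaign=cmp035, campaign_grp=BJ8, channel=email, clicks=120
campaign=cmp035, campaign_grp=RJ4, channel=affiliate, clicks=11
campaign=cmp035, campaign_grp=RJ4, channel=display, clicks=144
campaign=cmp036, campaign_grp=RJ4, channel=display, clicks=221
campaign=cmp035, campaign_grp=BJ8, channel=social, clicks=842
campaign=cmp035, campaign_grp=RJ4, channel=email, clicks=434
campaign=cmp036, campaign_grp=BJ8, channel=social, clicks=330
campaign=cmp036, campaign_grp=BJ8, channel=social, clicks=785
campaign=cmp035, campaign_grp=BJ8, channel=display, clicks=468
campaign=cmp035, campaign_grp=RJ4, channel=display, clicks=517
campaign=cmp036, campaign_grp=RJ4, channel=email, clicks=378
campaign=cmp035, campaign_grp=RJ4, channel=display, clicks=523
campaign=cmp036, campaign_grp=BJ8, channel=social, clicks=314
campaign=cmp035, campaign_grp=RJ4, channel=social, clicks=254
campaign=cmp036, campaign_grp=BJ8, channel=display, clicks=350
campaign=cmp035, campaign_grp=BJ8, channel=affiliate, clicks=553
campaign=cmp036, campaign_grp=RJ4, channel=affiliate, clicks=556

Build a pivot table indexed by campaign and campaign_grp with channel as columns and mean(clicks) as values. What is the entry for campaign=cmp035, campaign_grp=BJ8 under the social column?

Rows with campaign=cmp035, campaign_grp=BJ8 and channel=social: clicks values are 750, 960, 242, 842.
(750 + 960 + 242 + 842) / 4 = 698.50.

698.50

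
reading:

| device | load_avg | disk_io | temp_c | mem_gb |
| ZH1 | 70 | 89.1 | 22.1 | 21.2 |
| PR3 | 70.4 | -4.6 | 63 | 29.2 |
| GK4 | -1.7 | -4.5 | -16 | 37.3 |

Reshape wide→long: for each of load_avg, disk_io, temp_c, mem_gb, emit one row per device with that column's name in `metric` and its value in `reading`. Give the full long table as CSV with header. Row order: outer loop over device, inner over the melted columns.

Each (device, column) pair becomes one row: 3 × 4 = 12 rows.
For example, (ZH1, load_avg) → reading=70.

device,metric,reading
ZH1,load_avg,70
ZH1,disk_io,89.1
ZH1,temp_c,22.1
ZH1,mem_gb,21.2
PR3,load_avg,70.4
PR3,disk_io,-4.6
PR3,temp_c,63
PR3,mem_gb,29.2
GK4,load_avg,-1.7
GK4,disk_io,-4.5
GK4,temp_c,-16
GK4,mem_gb,37.3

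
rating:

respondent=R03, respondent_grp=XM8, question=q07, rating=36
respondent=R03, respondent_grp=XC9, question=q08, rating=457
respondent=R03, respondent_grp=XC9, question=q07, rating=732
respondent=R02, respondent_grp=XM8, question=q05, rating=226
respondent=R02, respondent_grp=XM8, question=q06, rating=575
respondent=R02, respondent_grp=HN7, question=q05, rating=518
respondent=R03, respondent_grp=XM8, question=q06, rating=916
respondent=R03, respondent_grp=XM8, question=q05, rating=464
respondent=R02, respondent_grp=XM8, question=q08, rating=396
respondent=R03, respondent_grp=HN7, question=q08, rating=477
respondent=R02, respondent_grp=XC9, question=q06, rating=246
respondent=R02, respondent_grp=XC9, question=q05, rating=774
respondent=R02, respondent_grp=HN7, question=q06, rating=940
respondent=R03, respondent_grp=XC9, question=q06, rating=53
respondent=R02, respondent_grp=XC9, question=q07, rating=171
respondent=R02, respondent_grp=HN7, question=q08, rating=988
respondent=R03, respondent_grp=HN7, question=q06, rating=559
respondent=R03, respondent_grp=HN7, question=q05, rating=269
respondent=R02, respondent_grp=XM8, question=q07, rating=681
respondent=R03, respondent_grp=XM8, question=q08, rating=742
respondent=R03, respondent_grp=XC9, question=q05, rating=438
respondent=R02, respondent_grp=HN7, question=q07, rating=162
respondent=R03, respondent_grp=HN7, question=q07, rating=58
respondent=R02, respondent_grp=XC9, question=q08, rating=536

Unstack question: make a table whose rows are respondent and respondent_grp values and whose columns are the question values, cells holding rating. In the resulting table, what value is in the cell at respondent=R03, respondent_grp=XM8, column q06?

916

Wide layout: rows indexed by respondent and respondent_grp, columns are the 4 distinct question values (q07, q08, q05, q06).
Cell (respondent=R03, respondent_grp=XM8, question=q06) draws from the long row where respondent=R03, respondent_grp=XM8 and question=q06, which has rating=916.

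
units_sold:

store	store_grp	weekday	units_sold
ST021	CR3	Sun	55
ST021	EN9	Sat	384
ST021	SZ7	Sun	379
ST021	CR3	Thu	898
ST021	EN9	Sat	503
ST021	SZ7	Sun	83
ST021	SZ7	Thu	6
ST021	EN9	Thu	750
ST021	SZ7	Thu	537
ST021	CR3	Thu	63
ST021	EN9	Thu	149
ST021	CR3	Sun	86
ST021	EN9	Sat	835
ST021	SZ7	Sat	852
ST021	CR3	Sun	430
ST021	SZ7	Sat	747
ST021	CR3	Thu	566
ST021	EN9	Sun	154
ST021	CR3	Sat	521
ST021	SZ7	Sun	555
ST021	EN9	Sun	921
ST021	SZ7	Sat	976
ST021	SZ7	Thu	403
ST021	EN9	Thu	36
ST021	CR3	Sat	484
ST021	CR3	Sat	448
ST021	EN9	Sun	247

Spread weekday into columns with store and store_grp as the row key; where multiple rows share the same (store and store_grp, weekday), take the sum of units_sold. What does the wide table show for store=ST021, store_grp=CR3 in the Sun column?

Rows with store=ST021, store_grp=CR3 and weekday=Sun: units_sold values are 55, 86, 430.
55 + 86 + 430 = 571.

571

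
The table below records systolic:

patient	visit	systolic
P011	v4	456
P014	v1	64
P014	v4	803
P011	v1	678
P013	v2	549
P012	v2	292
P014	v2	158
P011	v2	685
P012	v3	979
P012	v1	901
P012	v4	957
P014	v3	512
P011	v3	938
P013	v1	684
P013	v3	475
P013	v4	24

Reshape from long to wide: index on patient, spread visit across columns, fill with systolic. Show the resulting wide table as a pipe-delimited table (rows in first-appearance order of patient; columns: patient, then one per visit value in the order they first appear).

Columns: patient plus the 4 distinct visit values (v4, v1, v2, v3).
For example, row P011 column v4 takes systolic=456 from the long row (P011, v4).

| patient | v4 | v1 | v2 | v3 |
| P011 | 456 | 678 | 685 | 938 |
| P014 | 803 | 64 | 158 | 512 |
| P013 | 24 | 684 | 549 | 475 |
| P012 | 957 | 901 | 292 | 979 |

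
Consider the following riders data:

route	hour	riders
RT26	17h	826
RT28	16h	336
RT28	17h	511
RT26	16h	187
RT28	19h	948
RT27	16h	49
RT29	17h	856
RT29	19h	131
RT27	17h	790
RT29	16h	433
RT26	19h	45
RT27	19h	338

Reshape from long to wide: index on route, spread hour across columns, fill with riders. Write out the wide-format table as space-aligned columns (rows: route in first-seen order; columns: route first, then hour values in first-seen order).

route  17h  16h  19h
RT26   826  187  45 
RT28   511  336  948
RT27   790  49   338
RT29   856  433  131

Columns: route plus the 3 distinct hour values (17h, 16h, 19h).
For example, row RT26 column 17h takes riders=826 from the long row (RT26, 17h).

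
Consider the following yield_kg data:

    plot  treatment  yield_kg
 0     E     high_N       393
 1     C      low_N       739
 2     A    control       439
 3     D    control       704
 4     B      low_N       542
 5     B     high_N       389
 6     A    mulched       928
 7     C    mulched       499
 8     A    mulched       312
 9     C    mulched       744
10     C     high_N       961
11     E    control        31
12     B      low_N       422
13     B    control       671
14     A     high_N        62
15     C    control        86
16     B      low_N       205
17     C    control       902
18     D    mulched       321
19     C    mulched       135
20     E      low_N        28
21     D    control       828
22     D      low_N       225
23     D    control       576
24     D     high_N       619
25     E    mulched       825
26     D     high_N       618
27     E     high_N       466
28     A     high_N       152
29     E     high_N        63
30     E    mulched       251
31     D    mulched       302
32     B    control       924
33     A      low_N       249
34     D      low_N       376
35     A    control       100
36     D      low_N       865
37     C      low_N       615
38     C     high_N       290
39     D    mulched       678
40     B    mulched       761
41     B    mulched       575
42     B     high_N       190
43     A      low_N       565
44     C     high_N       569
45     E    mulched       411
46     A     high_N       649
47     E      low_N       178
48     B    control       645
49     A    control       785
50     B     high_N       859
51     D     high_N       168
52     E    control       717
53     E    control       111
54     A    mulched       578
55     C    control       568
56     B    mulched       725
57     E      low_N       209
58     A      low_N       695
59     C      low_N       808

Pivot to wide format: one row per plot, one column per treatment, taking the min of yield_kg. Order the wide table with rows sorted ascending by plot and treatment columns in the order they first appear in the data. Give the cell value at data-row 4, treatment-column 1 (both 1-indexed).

168

With rows sorted ascending by plot, row 4 is plot=D. treatment columns in first-appearance order: high_N, low_N, control, mulched; column 1 is high_N.
Long rows with plot=D, treatment=high_N: min(619, 618, 168) = 168.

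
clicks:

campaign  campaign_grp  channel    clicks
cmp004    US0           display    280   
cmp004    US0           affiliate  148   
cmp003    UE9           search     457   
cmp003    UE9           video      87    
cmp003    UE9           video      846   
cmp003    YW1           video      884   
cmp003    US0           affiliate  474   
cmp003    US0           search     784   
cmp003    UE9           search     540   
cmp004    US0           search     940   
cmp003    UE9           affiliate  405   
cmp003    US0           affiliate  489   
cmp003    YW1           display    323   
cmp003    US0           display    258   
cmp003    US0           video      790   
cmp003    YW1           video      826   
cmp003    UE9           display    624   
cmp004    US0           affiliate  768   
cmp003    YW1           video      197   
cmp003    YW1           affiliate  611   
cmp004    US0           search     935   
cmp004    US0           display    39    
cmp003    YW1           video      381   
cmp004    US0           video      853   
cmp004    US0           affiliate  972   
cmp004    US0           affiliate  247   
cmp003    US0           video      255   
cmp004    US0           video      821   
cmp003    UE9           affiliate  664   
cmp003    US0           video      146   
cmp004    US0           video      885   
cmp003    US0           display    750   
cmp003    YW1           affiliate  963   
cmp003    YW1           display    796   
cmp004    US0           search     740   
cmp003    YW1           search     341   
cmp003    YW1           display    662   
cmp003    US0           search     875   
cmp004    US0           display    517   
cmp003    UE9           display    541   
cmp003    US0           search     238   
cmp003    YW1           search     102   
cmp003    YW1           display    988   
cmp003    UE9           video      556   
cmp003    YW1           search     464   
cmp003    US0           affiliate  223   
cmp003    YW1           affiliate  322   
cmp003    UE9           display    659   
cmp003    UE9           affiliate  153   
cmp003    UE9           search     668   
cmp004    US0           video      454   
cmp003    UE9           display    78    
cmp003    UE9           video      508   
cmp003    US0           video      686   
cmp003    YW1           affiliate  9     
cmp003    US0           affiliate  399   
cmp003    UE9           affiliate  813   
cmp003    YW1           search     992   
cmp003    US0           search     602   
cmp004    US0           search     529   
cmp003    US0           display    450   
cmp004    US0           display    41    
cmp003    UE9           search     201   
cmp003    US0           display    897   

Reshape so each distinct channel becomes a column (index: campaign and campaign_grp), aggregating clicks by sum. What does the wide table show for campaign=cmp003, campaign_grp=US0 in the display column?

Rows with campaign=cmp003, campaign_grp=US0 and channel=display: clicks values are 258, 750, 450, 897.
258 + 750 + 450 + 897 = 2355.

2355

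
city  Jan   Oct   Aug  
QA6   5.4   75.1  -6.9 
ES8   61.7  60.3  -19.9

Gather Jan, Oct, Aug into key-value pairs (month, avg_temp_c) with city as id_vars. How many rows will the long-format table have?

2 city values × 3 melted columns = 6 rows.

6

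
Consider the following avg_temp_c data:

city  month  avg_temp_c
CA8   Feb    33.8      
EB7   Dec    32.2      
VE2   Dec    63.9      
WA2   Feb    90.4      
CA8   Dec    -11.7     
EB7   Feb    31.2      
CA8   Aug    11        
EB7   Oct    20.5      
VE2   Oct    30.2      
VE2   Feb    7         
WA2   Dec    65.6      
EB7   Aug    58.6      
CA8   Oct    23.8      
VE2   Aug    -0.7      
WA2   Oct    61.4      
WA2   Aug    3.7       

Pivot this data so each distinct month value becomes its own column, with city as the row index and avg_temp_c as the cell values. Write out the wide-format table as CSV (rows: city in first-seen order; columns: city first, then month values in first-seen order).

Columns: city plus the 4 distinct month values (Feb, Dec, Aug, Oct).
For example, row CA8 column Feb takes avg_temp_c=33.8 from the long row (CA8, Feb).

city,Feb,Dec,Aug,Oct
CA8,33.8,-11.7,11,23.8
EB7,31.2,32.2,58.6,20.5
VE2,7,63.9,-0.7,30.2
WA2,90.4,65.6,3.7,61.4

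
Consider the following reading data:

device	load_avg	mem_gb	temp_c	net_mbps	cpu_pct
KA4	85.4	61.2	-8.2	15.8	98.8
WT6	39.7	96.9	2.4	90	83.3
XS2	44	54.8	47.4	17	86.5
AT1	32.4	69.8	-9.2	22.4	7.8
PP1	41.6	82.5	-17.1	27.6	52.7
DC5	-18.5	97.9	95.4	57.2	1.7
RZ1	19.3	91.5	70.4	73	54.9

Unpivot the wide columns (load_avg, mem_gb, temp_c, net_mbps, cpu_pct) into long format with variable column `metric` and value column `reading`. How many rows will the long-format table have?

7 device values × 5 melted columns = 35 rows.

35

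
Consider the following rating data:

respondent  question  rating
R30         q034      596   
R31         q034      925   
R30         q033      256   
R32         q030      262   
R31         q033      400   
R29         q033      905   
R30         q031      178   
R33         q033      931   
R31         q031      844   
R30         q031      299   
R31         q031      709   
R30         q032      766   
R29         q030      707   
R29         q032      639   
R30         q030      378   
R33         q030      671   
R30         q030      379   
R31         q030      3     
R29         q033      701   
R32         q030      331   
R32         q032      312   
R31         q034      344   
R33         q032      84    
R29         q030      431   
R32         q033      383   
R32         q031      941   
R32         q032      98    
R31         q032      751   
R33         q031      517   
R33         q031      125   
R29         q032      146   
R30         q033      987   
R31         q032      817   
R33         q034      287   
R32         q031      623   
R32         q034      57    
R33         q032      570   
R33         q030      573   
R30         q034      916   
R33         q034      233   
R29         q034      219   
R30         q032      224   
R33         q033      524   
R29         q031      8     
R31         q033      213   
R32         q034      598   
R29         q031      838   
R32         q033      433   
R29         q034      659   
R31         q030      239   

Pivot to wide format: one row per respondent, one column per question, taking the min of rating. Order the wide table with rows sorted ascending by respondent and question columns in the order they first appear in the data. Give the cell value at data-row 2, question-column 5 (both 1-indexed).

224

With rows sorted ascending by respondent, row 2 is respondent=R30. question columns in first-appearance order: q034, q033, q030, q031, q032; column 5 is q032.
Long rows with respondent=R30, question=q032: min(766, 224) = 224.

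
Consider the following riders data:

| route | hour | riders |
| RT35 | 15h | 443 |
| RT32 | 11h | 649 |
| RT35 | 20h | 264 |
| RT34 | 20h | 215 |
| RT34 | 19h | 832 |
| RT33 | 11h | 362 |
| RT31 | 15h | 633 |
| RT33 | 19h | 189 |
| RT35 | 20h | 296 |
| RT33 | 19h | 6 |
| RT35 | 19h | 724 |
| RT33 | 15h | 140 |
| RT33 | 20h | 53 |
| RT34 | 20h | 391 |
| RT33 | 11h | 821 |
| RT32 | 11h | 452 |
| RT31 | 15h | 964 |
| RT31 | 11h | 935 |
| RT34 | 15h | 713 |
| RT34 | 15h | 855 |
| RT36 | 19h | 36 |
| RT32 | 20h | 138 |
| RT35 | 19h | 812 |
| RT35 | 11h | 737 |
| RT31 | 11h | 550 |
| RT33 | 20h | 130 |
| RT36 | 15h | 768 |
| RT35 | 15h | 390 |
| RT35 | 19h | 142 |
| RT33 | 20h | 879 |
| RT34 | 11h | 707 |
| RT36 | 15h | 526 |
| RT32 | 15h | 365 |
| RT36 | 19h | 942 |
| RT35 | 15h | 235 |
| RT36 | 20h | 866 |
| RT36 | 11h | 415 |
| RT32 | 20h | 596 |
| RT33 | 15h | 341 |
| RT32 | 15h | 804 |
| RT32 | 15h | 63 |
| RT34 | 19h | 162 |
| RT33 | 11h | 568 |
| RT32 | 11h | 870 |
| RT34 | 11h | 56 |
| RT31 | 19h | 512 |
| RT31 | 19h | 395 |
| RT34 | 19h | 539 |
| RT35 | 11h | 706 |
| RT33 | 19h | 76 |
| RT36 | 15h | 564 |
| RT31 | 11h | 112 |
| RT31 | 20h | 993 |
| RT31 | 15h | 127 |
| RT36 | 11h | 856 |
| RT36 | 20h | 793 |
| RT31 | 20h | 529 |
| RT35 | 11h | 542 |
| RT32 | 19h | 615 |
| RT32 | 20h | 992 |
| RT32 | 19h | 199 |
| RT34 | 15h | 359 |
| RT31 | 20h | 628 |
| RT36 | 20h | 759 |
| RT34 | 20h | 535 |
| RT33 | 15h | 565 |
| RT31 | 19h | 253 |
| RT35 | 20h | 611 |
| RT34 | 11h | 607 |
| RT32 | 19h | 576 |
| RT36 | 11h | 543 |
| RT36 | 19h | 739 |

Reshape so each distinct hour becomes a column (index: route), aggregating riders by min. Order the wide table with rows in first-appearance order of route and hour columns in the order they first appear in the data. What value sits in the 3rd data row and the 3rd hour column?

215

With rows in first-appearance order of route, row 3 is route=RT34. hour columns in first-appearance order: 15h, 11h, 20h, 19h; column 3 is 20h.
Long rows with route=RT34, hour=20h: min(215, 391, 535) = 215.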